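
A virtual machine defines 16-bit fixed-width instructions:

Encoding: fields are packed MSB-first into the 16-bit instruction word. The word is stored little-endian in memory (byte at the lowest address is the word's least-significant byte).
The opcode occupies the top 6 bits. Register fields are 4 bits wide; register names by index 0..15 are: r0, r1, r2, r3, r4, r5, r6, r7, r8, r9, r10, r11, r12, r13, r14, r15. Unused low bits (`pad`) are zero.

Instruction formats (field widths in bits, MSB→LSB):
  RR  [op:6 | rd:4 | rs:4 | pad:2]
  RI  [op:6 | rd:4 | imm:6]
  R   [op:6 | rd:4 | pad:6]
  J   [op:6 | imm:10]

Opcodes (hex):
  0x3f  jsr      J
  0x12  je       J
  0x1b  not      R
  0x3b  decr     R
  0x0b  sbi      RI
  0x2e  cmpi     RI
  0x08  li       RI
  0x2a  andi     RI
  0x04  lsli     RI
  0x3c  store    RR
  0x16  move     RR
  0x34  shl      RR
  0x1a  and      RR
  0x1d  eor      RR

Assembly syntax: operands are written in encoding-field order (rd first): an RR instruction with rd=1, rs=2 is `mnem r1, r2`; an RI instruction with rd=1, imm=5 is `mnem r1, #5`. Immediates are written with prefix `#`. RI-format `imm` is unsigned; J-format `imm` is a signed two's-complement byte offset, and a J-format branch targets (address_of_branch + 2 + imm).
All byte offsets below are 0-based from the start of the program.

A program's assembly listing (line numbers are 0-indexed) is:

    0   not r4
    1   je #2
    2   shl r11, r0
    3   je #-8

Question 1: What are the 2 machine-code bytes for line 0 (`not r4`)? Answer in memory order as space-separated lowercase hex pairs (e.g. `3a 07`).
00 6d

line 0 (not): pack op=0x1b:6|rd=4:4|pad=0:6 = 0x6d00; little→ 00 6d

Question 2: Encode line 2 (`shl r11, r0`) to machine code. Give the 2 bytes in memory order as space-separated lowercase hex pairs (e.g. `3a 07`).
L2: shl op=0x34:6|rd=11:4|rs=0:4|pad=0:2 ⇒ 0xd2c0 ⇒ little c0 d2

c0 d2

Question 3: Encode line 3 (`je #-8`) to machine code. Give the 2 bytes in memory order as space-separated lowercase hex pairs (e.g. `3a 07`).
f8 4b

3. je fields op=0x12:6|imm=-8:10 → word 4bf8h → f8 4b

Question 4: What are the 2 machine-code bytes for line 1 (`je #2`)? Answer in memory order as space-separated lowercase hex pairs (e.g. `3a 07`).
02 48

L1: je op=0x12:6|imm=2:10 ⇒ 0x4802 ⇒ little 02 48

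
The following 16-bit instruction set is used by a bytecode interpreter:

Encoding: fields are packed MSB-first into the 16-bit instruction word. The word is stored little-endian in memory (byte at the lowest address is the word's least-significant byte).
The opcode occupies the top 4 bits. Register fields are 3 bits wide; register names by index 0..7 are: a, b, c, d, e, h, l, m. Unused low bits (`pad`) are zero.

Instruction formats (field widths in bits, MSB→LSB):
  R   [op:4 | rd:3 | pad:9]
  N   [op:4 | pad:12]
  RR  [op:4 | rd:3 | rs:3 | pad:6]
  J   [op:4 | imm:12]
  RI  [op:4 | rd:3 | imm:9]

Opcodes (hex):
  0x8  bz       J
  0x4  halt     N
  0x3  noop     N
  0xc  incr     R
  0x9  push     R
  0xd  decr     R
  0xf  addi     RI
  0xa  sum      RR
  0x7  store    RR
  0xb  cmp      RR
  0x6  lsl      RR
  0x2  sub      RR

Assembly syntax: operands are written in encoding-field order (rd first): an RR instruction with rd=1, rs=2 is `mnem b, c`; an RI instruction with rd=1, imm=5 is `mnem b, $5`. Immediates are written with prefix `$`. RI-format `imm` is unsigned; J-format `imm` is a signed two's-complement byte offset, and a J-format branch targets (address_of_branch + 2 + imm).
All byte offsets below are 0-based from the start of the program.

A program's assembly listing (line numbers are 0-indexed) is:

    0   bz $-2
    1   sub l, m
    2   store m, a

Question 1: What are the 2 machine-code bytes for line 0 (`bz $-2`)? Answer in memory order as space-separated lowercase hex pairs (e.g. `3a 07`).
fe 8f

L0: bz op=0x8:4|imm=-2:12 ⇒ 0x8ffe ⇒ little fe 8f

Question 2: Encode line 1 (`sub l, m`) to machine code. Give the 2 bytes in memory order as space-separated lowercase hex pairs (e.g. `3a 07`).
c0 2d

line 1 (sub): pack op=0x2:4|rd=6:3|rs=7:3|pad=0:6 = 0x2dc0; little→ c0 2d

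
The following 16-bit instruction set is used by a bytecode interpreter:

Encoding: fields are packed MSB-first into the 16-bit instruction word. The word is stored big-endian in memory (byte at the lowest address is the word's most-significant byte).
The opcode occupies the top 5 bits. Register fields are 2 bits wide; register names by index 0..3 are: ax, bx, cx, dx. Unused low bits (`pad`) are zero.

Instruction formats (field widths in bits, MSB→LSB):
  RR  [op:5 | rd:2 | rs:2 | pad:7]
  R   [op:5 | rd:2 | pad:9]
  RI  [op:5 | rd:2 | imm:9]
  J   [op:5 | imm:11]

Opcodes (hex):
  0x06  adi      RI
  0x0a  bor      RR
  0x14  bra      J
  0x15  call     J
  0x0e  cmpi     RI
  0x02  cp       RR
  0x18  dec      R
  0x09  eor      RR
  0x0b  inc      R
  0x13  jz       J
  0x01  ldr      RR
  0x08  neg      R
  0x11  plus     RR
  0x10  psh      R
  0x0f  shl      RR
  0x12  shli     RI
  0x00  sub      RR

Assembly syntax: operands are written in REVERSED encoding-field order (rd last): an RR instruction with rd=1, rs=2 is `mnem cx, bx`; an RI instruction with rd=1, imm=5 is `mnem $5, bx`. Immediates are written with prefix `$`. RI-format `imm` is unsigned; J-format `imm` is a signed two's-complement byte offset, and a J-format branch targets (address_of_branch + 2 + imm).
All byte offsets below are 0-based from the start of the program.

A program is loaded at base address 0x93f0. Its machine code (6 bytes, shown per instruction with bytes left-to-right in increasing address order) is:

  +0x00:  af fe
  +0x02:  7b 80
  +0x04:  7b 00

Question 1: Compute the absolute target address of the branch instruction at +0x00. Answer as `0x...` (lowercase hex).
@+00  big-endian(af fe) = 0xaffe
  op=0xaffe>>11=0x15 ⇒ call (J)
  imm@[10:0]=0x7fe (s11→-2) ⇒ $-2
  target = base 0x93f0 + off 0x00 + 2 + imm -2 = 0x93f0

0x93f0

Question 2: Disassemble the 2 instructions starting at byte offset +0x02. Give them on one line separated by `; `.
shl dx, bx; shl cx, bx

[02] 7b 80 → 0x7b80
  top 5b → 0xf → shl [RR]
  rd@[10:9]=0x1 ⇒ bx
  rs@[8:7]=0x3 ⇒ dx
[04] 7b 00 → 0x7b00
  top 5b → 0xf → shl [RR]
  rd@[10:9]=0x1 ⇒ bx
  rs@[8:7]=0x2 ⇒ cx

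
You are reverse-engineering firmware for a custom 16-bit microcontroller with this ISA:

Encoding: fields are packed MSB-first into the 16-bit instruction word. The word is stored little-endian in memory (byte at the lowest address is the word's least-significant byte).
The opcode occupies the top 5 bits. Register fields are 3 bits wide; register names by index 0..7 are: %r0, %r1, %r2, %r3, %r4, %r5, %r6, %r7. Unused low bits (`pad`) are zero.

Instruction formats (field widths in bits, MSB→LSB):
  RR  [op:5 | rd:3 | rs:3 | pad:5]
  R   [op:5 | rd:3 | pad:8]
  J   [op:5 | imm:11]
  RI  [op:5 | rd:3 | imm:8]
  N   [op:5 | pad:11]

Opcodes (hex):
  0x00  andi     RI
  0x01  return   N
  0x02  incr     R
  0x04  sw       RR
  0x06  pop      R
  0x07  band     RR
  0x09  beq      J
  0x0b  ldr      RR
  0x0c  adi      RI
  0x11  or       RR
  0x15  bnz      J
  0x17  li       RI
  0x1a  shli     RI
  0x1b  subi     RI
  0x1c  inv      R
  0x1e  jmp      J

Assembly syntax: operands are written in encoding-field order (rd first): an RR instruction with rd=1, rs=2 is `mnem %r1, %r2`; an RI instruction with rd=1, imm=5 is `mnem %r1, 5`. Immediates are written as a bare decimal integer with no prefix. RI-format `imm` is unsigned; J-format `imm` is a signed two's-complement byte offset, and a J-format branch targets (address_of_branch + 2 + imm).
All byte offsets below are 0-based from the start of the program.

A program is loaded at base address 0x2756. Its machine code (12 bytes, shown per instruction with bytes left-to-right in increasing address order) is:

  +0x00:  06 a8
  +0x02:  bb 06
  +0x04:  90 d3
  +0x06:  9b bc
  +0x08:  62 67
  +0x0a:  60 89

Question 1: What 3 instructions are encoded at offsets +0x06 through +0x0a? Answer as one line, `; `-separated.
li %r4, 155; adi %r7, 98; or %r1, %r3

[06] 9b bc → 0xbc9b
  top 5b → 0x17 → li [RI]
  rd: (w>>8)&0x7=0x4 → %r4
  imm: (w>>0)&0xff=0x9b → 155
[08] 62 67 → 0x6762
  top 5b → 0xc → adi [RI]
  rd: (w>>8)&0x7=0x7 → %r7
  imm: (w>>0)&0xff=0x62 → 98
[0a] 60 89 → 0x8960
  top 5b → 0x11 → or [RR]
  rd: (w>>8)&0x7=0x1 → %r1
  rs: (w>>5)&0x7=0x3 → %r3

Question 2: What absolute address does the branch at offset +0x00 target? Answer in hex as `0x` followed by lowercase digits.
[00] 06 a8 → 0xa806
  op=0xa806>>11=0x15 ⇒ bnz (J)
  [10:0] imm=6 = 6
  target = base 0x2756 + off 0x00 + 2 + imm 6 = 0x275e

0x275e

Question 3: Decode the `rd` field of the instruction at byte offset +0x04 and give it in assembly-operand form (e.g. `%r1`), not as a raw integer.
off 0x04: read 90 d3 as little → 0xd390
  op=0xd390>>11=0x1a ⇒ shli (RI)
  rd: (w>>8)&0x7=0x3 → %r3
  imm: (w>>0)&0xff=0x90 → 144

%r3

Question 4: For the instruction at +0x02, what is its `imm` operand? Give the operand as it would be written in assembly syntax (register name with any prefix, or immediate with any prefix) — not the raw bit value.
[02] bb 06 → 0x06bb
  opcode bits[15:11]=0x0: andi/RI
  [10:8] rd=6 = %r6
  [7:0] imm=187 = 187

187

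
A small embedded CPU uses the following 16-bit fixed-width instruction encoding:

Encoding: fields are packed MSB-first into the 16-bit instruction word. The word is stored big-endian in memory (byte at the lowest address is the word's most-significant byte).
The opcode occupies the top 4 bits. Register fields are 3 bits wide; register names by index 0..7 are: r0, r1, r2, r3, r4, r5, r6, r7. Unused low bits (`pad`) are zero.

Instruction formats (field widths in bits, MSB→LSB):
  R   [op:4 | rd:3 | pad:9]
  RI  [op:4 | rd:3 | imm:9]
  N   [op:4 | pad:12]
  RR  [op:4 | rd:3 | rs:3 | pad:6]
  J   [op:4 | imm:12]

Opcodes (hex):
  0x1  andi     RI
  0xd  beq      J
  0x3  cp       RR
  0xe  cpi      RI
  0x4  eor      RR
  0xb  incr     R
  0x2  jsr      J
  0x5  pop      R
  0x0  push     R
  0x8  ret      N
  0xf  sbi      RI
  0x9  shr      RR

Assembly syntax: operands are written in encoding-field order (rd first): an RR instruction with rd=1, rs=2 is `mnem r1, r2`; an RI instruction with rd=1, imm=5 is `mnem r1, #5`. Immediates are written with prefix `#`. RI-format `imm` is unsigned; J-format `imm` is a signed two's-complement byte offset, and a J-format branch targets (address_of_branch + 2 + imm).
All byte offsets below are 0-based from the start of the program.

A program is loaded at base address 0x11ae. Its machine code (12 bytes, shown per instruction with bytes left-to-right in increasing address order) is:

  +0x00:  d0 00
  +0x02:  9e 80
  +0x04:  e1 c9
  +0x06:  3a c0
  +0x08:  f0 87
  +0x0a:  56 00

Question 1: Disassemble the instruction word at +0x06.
[06] 3a c0 → 0x3ac0
  top 4b → 0x3 → cp [RR]
  [11:9] rd=5 = r5
  [8:6] rs=3 = r3

cp r5, r3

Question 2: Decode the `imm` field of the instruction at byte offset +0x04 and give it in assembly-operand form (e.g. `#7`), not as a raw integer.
#457

off 0x04: read e1 c9 as big → 0xe1c9
  opcode bits[15:12]=0xe: cpi/RI
  rd@[11:9]=0x0 ⇒ r0
  imm@[8:0]=0x1c9 ⇒ #457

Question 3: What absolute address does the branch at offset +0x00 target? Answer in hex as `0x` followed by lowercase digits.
0x11b0

off 0x00: read d0 00 as big → 0xd000
  top 4b → 0xd → beq [J]
  imm: (w>>0)&0xfff=0x0 → #0
  target = base 0x11ae + off 0x00 + 2 + imm 0 = 0x11b0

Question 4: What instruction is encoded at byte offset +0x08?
[08] f0 87 → 0xf087
  opcode bits[15:12]=0xf: sbi/RI
  rd@[11:9]=0x0 ⇒ r0
  imm@[8:0]=0x87 ⇒ #135

sbi r0, #135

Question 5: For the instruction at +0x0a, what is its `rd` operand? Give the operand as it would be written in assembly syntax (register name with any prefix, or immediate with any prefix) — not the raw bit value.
r3

@+0a  big-endian(56 00) = 0x5600
  op=0x5600>>12=0x5 ⇒ pop (R)
  rd: (w>>9)&0x7=0x3 → r3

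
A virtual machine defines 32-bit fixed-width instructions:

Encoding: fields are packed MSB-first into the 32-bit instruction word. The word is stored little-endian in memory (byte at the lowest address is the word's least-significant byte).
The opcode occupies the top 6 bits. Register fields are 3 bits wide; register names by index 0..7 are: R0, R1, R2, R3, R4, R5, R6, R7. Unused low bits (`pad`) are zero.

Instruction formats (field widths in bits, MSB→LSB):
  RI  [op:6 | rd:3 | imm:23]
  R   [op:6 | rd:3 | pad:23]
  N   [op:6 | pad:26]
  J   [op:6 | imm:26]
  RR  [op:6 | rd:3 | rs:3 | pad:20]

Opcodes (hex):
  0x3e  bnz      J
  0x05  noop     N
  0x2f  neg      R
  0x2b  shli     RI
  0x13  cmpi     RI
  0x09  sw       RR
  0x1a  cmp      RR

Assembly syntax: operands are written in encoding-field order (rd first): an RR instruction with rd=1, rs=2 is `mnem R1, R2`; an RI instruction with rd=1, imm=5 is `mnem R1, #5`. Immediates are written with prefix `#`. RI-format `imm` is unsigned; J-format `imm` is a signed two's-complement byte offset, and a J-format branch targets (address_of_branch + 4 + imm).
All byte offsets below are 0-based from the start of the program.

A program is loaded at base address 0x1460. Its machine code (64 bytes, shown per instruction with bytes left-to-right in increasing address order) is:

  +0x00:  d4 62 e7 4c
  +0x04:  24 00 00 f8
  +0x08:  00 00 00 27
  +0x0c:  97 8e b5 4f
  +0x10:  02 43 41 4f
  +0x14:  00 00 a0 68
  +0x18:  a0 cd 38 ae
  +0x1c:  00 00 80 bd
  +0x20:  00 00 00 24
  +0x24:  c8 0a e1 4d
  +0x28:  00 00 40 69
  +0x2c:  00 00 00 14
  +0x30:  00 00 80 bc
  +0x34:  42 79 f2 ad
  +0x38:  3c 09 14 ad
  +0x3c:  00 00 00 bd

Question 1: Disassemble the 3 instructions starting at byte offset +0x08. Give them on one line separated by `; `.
+0x08: 00 00 00 27 ⇒ word 0x27000000 (little)
  op=0x27000000>>26=0x9 ⇒ sw (RR)
  rd: (w>>23)&0x7=0x6 → R6
  rs: (w>>20)&0x7=0x0 → R0
+0x0c: 97 8e b5 4f ⇒ word 0x4fb58e97 (little)
  op=0x4fb58e97>>26=0x13 ⇒ cmpi (RI)
  rd: (w>>23)&0x7=0x7 → R7
  imm: (w>>0)&0x7fffff=0x358e97 → #3509911
+0x10: 02 43 41 4f ⇒ word 0x4f414302 (little)
  op=0x4f414302>>26=0x13 ⇒ cmpi (RI)
  rd: (w>>23)&0x7=0x6 → R6
  imm: (w>>0)&0x7fffff=0x414302 → #4276994

sw R6, R0; cmpi R7, #3509911; cmpi R6, #4276994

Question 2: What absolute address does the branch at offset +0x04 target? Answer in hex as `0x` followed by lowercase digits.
[04] 24 00 00 f8 → 0xf8000024
  top 6b → 0x3e → bnz [J]
  [25:0] imm=36 = #36
  target = base 0x1460 + off 0x04 + 4 + imm 36 = 0x148c

0x148c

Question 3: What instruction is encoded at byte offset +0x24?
cmpi R3, #6359752

@+24  little-endian(c8 0a e1 4d) = 0x4de10ac8
  top 6b → 0x13 → cmpi [RI]
  rd@[25:23]=0x3 ⇒ R3
  imm@[22:0]=0x610ac8 ⇒ #6359752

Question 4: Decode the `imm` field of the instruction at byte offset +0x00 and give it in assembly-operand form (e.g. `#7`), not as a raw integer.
@+00  little-endian(d4 62 e7 4c) = 0x4ce762d4
  top 6b → 0x13 → cmpi [RI]
  rd: (w>>23)&0x7=0x1 → R1
  imm: (w>>0)&0x7fffff=0x6762d4 → #6775508

#6775508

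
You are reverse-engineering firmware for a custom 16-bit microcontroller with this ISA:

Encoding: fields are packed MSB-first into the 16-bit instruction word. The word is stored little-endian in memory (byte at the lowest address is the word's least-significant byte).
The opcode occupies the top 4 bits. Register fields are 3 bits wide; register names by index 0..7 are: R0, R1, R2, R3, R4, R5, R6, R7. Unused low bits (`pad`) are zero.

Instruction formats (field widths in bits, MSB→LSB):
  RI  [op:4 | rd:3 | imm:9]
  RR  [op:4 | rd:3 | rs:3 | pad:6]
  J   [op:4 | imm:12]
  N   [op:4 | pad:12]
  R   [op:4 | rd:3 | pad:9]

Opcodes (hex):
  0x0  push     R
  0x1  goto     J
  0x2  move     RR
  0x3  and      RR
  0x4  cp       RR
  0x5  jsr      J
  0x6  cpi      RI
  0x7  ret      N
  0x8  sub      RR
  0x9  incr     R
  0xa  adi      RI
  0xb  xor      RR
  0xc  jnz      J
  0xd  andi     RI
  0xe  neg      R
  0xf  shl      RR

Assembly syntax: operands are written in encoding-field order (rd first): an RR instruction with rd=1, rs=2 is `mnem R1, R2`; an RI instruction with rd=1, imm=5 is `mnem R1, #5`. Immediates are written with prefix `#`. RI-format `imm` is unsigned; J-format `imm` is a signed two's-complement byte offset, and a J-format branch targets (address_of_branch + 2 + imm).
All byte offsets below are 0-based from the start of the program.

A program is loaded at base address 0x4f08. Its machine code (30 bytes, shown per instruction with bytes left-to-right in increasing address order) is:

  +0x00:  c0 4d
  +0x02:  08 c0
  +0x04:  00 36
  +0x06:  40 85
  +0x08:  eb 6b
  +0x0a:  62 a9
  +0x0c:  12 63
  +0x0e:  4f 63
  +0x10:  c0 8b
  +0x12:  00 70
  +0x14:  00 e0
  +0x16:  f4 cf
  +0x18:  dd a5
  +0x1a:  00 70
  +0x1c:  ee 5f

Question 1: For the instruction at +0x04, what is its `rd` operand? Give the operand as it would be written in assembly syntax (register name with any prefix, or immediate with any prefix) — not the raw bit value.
R3

+0x04: 00 36 ⇒ word 0x3600 (little)
  opcode bits[15:12]=0x3: and/RR
  rd@[11:9]=0x3 ⇒ R3
  rs@[8:6]=0x0 ⇒ R0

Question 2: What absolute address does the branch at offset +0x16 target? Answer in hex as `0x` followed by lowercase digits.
0x4f14

@+16  little-endian(f4 cf) = 0xcff4
  op=0xcff4>>12=0xc ⇒ jnz (J)
  imm: (w>>0)&0xfff=0xff4 (s12→-12) → #-12
  target = base 0x4f08 + off 0x16 + 2 + imm -12 = 0x4f14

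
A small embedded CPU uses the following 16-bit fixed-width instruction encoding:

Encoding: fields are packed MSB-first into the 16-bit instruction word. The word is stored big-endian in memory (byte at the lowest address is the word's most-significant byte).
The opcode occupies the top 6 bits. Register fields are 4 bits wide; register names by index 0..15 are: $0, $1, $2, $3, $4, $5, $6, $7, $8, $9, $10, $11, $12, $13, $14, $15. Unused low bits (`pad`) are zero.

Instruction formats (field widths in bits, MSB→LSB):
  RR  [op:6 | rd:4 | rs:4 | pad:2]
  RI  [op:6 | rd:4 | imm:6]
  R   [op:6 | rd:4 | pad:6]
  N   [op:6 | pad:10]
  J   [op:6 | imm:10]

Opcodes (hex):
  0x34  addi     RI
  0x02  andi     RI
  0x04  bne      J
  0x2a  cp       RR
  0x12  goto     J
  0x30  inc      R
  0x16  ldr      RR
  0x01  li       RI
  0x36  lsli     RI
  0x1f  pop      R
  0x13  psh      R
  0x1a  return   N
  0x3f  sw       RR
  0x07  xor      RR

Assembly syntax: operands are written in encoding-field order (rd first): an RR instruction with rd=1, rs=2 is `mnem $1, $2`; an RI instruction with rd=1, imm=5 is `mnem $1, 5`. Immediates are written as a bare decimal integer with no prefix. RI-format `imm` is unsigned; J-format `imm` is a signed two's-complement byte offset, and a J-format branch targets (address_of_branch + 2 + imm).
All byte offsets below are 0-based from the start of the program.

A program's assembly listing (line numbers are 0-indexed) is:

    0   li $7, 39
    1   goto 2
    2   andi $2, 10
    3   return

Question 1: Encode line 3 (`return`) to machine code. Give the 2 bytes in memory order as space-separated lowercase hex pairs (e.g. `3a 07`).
68 00

L3: return op=0x1a:6|pad=0:10 ⇒ 0x6800 ⇒ big 68 00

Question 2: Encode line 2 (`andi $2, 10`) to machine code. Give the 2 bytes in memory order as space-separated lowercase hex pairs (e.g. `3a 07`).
L2: andi op=0x2:6|rd=2:4|imm=10:6 ⇒ 0x088a ⇒ big 08 8a

08 8a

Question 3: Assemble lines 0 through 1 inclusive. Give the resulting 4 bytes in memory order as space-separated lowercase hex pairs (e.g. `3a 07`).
05 e7 48 02

L0: li op=0x1:6|rd=7:4|imm=39:6 ⇒ 0x05e7 ⇒ big 05 e7
L1: goto op=0x12:6|imm=2:10 ⇒ 0x4802 ⇒ big 48 02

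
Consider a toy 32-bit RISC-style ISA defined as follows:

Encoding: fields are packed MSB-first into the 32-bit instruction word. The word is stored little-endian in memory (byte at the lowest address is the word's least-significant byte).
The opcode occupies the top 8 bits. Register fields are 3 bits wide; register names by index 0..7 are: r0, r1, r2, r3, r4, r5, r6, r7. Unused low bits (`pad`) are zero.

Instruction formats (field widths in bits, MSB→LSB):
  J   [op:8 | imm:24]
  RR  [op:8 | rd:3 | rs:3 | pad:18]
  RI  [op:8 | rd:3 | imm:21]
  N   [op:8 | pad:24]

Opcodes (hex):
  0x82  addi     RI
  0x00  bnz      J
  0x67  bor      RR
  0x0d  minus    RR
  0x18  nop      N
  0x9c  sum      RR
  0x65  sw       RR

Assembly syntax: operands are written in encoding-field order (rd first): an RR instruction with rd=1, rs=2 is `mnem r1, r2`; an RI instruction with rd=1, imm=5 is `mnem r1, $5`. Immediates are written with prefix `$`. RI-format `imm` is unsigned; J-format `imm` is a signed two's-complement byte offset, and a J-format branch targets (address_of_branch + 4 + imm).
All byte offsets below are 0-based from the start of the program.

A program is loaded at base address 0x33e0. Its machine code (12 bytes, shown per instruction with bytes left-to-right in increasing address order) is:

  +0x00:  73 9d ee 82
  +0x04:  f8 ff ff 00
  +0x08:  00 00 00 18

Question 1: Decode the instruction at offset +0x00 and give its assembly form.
[00] 73 9d ee 82 → 0x82ee9d73
  op=0x82ee9d73>>24=0x82 ⇒ addi (RI)
  rd@[23:21]=0x7 ⇒ r7
  imm@[20:0]=0xe9d73 ⇒ $957811

addi r7, $957811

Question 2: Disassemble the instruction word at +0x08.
off 0x08: read 00 00 00 18 as little → 0x18000000
  top 8b → 0x18 → nop [N]

nop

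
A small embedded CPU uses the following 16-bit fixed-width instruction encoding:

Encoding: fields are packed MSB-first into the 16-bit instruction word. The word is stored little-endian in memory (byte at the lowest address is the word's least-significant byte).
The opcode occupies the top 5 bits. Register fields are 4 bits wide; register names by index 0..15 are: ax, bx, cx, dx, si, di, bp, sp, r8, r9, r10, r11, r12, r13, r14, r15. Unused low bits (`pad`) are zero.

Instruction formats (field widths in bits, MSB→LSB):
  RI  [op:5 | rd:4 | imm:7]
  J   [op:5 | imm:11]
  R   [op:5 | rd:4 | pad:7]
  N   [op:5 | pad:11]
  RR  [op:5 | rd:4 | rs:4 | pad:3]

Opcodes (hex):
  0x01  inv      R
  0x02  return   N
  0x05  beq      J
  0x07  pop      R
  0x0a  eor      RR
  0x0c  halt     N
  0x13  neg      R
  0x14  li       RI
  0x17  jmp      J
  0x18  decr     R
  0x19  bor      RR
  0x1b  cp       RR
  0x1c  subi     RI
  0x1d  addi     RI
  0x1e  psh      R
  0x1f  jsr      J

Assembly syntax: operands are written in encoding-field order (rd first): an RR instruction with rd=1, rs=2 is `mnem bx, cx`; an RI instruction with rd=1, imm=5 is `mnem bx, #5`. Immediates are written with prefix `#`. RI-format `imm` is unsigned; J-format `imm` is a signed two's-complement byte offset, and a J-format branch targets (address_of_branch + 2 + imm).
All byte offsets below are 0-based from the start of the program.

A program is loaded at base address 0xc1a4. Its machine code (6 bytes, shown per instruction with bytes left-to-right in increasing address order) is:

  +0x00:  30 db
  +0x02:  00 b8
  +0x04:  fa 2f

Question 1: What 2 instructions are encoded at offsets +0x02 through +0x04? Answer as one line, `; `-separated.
jmp #0; beq #-6

+0x02: 00 b8 ⇒ word 0xb800 (little)
  op=0xb800>>11=0x17 ⇒ jmp (J)
  [10:0] imm=0 = #0
+0x04: fa 2f ⇒ word 0x2ffa (little)
  op=0x2ffa>>11=0x5 ⇒ beq (J)
  [10:0] imm=2042 (s11→-6) = #-6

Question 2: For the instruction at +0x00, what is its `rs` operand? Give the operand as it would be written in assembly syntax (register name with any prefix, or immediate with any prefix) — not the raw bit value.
[00] 30 db → 0xdb30
  top 5b → 0x1b → cp [RR]
  [10:7] rd=6 = bp
  [6:3] rs=6 = bp

bp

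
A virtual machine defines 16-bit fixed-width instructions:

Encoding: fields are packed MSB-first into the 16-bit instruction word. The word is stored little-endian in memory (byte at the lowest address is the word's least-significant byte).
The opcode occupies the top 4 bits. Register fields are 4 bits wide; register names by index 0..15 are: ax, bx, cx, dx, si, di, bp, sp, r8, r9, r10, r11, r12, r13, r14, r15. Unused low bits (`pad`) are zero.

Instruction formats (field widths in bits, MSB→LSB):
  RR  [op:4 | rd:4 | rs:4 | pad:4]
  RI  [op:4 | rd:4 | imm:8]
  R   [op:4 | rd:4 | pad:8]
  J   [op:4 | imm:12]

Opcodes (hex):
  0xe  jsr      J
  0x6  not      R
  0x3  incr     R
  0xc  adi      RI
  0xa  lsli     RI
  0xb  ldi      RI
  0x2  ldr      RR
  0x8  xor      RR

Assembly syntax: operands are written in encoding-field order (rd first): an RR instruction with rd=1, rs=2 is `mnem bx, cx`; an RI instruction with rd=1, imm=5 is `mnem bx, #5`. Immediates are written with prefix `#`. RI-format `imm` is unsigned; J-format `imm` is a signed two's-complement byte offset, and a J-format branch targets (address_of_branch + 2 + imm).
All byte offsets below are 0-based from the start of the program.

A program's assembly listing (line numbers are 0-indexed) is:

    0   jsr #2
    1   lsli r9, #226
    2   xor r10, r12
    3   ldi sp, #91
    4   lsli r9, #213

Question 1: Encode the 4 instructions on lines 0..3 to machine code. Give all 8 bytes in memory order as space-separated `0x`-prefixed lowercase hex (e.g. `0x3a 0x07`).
0. jsr fields op=0xe:4|imm=2:12 → word e002h → 02 e0
1. lsli fields op=0xa:4|rd=9:4|imm=226:8 → word a9e2h → e2 a9
2. xor fields op=0x8:4|rd=10:4|rs=12:4|pad=0:4 → word 8ac0h → c0 8a
3. ldi fields op=0xb:4|rd=7:4|imm=91:8 → word b75bh → 5b b7

0x02 0xe0 0xe2 0xa9 0xc0 0x8a 0x5b 0xb7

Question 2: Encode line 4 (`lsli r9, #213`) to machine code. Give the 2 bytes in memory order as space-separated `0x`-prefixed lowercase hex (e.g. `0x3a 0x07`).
L4: lsli op=0xa:4|rd=9:4|imm=213:8 ⇒ 0xa9d5 ⇒ little d5 a9

0xd5 0xa9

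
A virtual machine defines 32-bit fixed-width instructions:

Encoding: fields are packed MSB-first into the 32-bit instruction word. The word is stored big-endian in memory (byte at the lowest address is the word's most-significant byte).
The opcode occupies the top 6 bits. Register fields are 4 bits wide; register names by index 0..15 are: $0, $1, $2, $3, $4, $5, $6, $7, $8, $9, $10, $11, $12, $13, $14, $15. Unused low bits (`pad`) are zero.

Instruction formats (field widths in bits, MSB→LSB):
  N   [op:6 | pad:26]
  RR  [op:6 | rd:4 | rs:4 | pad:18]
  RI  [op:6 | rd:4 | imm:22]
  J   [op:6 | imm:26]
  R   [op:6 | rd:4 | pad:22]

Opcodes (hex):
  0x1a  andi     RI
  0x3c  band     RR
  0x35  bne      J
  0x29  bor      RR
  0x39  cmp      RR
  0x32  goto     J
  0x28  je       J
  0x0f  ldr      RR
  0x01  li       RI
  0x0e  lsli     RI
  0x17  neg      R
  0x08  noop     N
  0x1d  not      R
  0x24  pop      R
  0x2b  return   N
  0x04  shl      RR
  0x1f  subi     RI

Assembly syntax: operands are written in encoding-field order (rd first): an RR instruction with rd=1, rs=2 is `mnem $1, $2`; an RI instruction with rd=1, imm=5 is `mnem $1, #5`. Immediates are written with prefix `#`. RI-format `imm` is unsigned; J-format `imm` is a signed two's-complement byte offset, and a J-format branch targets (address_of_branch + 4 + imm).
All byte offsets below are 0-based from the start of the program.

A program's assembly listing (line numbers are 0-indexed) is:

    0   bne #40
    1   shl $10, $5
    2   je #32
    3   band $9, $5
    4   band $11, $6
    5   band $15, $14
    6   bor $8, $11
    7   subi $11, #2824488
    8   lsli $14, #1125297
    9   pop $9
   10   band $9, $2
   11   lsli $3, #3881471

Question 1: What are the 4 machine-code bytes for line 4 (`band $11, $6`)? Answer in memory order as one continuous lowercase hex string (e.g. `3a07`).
line 4 (band): pack op=0x3c:6|rd=11:4|rs=6:4|pad=0:18 = 0xf2d80000; big→ f2 d8 00 00

f2d80000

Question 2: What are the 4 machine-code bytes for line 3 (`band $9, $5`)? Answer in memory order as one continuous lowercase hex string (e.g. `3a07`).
f2540000

3. band fields op=0x3c:6|rd=9:4|rs=5:4|pad=0:18 → word f2540000h → f2 54 00 00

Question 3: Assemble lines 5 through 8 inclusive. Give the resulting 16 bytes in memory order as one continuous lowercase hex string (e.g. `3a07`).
f3f80000a62c00007eeb19283b912bb1

line 5 (band): pack op=0x3c:6|rd=15:4|rs=14:4|pad=0:18 = 0xf3f80000; big→ f3 f8 00 00
line 6 (bor): pack op=0x29:6|rd=8:4|rs=11:4|pad=0:18 = 0xa62c0000; big→ a6 2c 00 00
line 7 (subi): pack op=0x1f:6|rd=11:4|imm=2824488:22 = 0x7eeb1928; big→ 7e eb 19 28
line 8 (lsli): pack op=0xe:6|rd=14:4|imm=1125297:22 = 0x3b912bb1; big→ 3b 91 2b b1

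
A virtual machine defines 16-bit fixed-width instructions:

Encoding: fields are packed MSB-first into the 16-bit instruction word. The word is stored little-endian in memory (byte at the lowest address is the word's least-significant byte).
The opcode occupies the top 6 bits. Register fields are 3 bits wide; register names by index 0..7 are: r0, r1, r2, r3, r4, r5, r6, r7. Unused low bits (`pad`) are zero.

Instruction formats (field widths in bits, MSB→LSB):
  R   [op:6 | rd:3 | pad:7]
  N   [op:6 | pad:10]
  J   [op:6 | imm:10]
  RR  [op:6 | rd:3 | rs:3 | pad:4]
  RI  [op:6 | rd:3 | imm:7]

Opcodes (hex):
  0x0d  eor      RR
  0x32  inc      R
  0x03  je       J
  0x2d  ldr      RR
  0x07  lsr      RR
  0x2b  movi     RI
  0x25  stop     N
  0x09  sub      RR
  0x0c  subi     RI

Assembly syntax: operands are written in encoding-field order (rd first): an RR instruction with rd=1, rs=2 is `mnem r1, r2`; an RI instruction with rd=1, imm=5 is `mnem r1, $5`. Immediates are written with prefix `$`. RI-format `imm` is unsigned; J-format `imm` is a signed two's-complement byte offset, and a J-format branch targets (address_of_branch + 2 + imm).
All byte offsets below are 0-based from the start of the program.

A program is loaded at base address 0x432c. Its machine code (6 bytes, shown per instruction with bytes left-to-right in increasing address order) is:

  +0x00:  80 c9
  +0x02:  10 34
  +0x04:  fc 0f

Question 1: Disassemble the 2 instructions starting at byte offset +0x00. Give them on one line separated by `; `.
@+00  little-endian(80 c9) = 0xc980
  op=0xc980>>10=0x32 ⇒ inc (R)
  rd: (w>>7)&0x7=0x3 → r3
@+02  little-endian(10 34) = 0x3410
  op=0x3410>>10=0xd ⇒ eor (RR)
  rd: (w>>7)&0x7=0x0 → r0
  rs: (w>>4)&0x7=0x1 → r1

inc r3; eor r0, r1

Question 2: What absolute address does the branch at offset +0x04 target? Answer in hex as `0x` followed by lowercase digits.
[04] fc 0f → 0x0ffc
  opcode bits[15:10]=0x3: je/J
  imm: (w>>0)&0x3ff=0x3fc (s10→-4) → $-4
  target = base 0x432c + off 0x04 + 2 + imm -4 = 0x432e

0x432e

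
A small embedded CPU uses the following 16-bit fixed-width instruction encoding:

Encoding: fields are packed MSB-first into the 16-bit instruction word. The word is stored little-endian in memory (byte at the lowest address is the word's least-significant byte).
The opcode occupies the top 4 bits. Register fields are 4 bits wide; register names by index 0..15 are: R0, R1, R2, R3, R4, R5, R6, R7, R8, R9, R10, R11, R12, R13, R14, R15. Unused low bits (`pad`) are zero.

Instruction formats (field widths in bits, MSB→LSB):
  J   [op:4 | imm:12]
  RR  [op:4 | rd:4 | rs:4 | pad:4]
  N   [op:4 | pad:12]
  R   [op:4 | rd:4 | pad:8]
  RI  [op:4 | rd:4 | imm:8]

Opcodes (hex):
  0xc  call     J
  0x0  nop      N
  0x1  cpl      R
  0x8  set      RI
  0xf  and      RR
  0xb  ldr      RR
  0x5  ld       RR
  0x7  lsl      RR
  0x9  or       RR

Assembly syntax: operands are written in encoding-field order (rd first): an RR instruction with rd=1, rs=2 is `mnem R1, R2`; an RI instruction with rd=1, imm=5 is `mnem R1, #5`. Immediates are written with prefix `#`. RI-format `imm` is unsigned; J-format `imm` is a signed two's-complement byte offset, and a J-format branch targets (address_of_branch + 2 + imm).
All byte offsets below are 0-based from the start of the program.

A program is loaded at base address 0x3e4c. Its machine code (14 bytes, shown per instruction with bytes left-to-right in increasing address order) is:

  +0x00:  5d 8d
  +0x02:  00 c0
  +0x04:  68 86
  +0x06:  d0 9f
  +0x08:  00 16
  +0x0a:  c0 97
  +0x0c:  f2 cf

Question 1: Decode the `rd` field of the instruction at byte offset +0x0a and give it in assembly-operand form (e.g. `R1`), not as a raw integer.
R7

[0a] c0 97 → 0x97c0
  top 4b → 0x9 → or [RR]
  [11:8] rd=7 = R7
  [7:4] rs=12 = R12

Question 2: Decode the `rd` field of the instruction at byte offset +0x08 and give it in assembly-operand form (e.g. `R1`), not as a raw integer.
@+08  little-endian(00 16) = 0x1600
  top 4b → 0x1 → cpl [R]
  [11:8] rd=6 = R6

R6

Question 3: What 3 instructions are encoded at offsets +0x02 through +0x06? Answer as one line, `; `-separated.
call #0; set R6, #104; or R15, R13

off 0x02: read 00 c0 as little → 0xc000
  top 4b → 0xc → call [J]
  [11:0] imm=0 = #0
off 0x04: read 68 86 as little → 0x8668
  top 4b → 0x8 → set [RI]
  [11:8] rd=6 = R6
  [7:0] imm=104 = #104
off 0x06: read d0 9f as little → 0x9fd0
  top 4b → 0x9 → or [RR]
  [11:8] rd=15 = R15
  [7:4] rs=13 = R13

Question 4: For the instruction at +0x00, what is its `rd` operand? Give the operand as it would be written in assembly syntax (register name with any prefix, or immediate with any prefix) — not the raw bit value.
R13

[00] 5d 8d → 0x8d5d
  op=0x8d5d>>12=0x8 ⇒ set (RI)
  rd@[11:8]=0xd ⇒ R13
  imm@[7:0]=0x5d ⇒ #93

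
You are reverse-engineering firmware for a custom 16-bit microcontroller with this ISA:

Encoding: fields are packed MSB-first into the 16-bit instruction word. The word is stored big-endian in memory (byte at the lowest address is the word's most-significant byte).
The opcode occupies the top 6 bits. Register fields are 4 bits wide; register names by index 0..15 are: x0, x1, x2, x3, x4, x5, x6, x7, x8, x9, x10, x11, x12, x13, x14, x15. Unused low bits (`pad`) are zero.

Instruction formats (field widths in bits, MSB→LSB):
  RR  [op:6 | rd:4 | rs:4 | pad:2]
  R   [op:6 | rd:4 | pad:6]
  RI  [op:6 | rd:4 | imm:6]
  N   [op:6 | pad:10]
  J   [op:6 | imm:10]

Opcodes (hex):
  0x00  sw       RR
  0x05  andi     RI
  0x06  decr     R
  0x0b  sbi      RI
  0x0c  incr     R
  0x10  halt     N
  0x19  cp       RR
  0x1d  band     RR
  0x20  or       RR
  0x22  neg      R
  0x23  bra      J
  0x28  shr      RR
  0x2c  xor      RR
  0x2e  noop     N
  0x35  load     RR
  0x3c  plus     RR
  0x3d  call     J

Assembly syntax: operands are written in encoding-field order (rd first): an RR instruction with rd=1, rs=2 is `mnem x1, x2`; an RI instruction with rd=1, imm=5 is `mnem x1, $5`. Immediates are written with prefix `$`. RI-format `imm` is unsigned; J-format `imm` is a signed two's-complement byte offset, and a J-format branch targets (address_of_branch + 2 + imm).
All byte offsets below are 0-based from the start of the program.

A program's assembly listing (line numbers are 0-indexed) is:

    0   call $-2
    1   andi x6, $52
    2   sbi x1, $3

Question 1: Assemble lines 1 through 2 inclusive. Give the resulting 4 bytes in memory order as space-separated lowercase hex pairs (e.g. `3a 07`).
15 b4 2c 43

L1: andi op=0x5:6|rd=6:4|imm=52:6 ⇒ 0x15b4 ⇒ big 15 b4
L2: sbi op=0xb:6|rd=1:4|imm=3:6 ⇒ 0x2c43 ⇒ big 2c 43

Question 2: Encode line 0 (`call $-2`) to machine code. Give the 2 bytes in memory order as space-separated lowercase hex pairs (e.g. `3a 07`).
0. call fields op=0x3d:6|imm=-2:10 → word f7feh → f7 fe

f7 fe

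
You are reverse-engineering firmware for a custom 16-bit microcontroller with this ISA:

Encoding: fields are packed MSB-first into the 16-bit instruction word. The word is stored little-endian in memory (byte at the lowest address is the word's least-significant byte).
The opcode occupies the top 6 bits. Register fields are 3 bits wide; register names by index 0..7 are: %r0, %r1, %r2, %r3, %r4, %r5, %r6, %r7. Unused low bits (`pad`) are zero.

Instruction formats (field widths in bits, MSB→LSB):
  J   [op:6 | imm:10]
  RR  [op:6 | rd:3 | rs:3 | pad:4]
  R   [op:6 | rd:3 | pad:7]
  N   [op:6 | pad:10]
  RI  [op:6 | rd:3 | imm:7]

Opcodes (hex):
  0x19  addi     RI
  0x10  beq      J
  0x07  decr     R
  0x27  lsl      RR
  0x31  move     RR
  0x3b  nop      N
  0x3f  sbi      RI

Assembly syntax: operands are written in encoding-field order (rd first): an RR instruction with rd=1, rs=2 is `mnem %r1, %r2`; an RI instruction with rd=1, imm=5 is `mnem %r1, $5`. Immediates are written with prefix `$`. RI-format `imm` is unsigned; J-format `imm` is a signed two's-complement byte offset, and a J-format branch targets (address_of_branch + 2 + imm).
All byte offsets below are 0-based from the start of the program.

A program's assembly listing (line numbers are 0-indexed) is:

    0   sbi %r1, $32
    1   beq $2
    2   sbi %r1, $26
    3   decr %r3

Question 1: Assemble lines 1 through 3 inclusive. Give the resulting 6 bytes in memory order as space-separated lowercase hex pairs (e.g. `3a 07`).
line 1 (beq): pack op=0x10:6|imm=2:10 = 0x4002; little→ 02 40
line 2 (sbi): pack op=0x3f:6|rd=1:3|imm=26:7 = 0xfc9a; little→ 9a fc
line 3 (decr): pack op=0x7:6|rd=3:3|pad=0:7 = 0x1d80; little→ 80 1d

02 40 9a fc 80 1d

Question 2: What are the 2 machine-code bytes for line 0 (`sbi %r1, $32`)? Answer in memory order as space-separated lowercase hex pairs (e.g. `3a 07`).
a0 fc

0. sbi fields op=0x3f:6|rd=1:3|imm=32:7 → word fca0h → a0 fc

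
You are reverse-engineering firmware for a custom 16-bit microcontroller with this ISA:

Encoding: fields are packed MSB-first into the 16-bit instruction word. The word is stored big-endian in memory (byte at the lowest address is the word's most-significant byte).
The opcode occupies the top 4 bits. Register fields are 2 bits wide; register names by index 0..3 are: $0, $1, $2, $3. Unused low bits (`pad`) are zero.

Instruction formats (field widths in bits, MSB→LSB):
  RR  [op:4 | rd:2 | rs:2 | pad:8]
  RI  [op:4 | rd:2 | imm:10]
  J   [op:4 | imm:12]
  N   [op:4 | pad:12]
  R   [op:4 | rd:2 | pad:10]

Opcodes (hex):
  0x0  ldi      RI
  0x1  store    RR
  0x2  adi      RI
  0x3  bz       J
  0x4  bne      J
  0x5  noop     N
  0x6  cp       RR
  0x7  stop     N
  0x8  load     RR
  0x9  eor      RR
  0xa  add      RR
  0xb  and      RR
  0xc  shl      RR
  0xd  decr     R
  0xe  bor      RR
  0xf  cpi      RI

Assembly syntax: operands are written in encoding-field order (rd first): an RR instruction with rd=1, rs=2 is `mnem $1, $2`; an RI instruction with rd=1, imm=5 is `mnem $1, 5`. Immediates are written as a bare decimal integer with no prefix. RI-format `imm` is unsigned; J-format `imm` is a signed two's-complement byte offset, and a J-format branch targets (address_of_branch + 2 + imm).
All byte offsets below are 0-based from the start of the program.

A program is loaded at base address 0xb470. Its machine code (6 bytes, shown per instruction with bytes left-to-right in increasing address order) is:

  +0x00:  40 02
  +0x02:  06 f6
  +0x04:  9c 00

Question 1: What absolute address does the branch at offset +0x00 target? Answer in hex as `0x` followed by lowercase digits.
off 0x00: read 40 02 as big → 0x4002
  opcode bits[15:12]=0x4: bne/J
  imm: (w>>0)&0xfff=0x2 → 2
  target = base 0xb470 + off 0x00 + 2 + imm 2 = 0xb474

0xb474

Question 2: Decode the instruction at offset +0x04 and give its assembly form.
eor $3, $0

@+04  big-endian(9c 00) = 0x9c00
  opcode bits[15:12]=0x9: eor/RR
  [11:10] rd=3 = $3
  [9:8] rs=0 = $0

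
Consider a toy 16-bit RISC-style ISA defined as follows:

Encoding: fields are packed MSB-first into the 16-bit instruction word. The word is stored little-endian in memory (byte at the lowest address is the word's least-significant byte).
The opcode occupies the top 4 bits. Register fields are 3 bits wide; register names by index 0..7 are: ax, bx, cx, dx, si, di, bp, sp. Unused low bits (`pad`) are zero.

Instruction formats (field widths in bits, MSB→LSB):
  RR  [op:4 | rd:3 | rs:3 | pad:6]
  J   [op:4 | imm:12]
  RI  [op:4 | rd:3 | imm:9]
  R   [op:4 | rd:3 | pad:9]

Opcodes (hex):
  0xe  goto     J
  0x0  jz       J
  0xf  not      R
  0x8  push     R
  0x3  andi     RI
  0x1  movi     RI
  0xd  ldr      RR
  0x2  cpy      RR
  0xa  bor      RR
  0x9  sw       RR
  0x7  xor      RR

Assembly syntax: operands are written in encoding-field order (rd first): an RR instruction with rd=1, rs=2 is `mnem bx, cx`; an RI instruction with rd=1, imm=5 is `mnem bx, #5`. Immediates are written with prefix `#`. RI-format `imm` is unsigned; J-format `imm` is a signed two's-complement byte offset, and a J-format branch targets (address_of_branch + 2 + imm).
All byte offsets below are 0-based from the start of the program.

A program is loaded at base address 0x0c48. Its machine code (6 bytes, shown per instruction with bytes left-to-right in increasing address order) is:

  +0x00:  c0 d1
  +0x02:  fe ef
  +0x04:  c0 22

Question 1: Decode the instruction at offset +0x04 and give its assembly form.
cpy bx, dx

off 0x04: read c0 22 as little → 0x22c0
  top 4b → 0x2 → cpy [RR]
  rd: (w>>9)&0x7=0x1 → bx
  rs: (w>>6)&0x7=0x3 → dx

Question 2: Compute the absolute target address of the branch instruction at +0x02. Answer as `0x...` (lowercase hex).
@+02  little-endian(fe ef) = 0xeffe
  opcode bits[15:12]=0xe: goto/J
  imm@[11:0]=0xffe (s12→-2) ⇒ #-2
  target = base 0x0c48 + off 0x02 + 2 + imm -2 = 0x0c4a

0x0c4a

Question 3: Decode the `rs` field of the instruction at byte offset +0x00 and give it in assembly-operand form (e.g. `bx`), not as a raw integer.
sp

+0x00: c0 d1 ⇒ word 0xd1c0 (little)
  top 4b → 0xd → ldr [RR]
  rd@[11:9]=0x0 ⇒ ax
  rs@[8:6]=0x7 ⇒ sp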